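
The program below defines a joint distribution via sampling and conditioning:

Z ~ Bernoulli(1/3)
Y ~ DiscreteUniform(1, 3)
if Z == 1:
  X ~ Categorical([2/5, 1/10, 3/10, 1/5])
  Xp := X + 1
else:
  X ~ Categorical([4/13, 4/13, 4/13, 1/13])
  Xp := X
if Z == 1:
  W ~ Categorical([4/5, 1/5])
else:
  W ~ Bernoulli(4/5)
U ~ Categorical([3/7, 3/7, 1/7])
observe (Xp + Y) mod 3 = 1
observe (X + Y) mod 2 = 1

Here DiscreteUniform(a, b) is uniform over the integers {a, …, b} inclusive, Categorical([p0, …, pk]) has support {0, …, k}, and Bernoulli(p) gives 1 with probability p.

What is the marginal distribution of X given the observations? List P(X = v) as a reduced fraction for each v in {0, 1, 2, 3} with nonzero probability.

P(X=0) = 33/46, P(X=1) = 13/184, P(X=2) = 39/184

Enumerate traces; 24 have nonzero weight after conditioning:
  (Z=0, Y=1, X=0, W=0, U=0) weight 8/1365
  (Z=0, Y=1, X=0, W=0, U=1) weight 8/1365
  (Z=0, Y=1, X=0, W=0, U=2) weight 8/4095
  (Z=0, Y=1, X=0, W=1, U=0) weight 32/1365
  (Z=0, Y=1, X=0, W=1, U=1) weight 32/1365
  (Z=0, Y=1, X=0, W=1, U=2) weight 32/4095
  (Z=1, Y=1, X=2, W=0, U=0) weight 2/175
  (Z=1, Y=1, X=2, W=0, U=1) weight 2/175
  (Z=1, Y=2, X=1, W=0, U=0) weight 2/525
  … 15 more
Group by X:
  weight(X=0) = 22/195
  weight(X=1) = 1/90
  weight(X=2) = 1/30
Total weight = 22/195 + 1/90 + 1/30 = 92/585
P(X=0 | obs) = 22/195 / 92/585 = 33/46
P(X=1 | obs) = 1/90 / 92/585 = 13/184
P(X=2 | obs) = 1/30 / 92/585 = 39/184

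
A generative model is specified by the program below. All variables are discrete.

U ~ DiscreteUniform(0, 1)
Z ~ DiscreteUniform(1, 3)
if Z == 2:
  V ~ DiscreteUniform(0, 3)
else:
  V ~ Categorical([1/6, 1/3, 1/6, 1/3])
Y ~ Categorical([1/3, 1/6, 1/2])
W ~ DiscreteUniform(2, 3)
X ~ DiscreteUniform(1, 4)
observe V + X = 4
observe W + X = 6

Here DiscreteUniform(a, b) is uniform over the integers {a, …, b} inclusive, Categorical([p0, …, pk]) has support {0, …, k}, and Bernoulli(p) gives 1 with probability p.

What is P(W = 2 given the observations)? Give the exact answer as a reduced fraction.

P(W = 2 | obs) = 7/18

Enumerate traces; 36 have nonzero weight after conditioning:
  (U=0, Z=1, V=0, Y=0, W=2, X=4) weight 1/864
  (U=0, Z=1, V=0, Y=1, W=2, X=4) weight 1/1728
  (U=0, Z=1, V=0, Y=2, W=2, X=4) weight 1/576
  (U=0, Z=1, V=1, Y=0, W=3, X=3) weight 1/432
  (U=0, Z=1, V=1, Y=1, W=3, X=3) weight 1/864
  (U=0, Z=1, V=1, Y=2, W=3, X=3) weight 1/288
  (U=0, Z=2, V=0, Y=0, W=2, X=4) weight 1/576
  (U=0, Z=2, V=0, Y=1, W=2, X=4) weight 1/1152
  … 28 more
Group by W:
  weight(W=2) = 7/288
  weight(W=3) = 11/288
Total weight = 7/288 + 11/288 = 1/16
P(W=2 | obs) = 7/288 / 1/16 = 7/18
P(W=3 | obs) = 11/288 / 1/16 = 11/18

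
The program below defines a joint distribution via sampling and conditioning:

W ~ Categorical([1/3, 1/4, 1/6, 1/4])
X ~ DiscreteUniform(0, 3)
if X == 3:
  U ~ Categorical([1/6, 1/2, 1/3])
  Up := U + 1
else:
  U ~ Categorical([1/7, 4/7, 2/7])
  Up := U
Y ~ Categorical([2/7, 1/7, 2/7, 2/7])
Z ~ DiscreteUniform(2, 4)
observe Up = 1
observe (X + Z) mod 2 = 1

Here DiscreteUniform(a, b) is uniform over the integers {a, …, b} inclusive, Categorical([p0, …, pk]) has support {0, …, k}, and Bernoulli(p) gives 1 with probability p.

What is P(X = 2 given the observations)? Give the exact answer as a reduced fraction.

Enumerate traces; 96 have nonzero weight after conditioning:
  (W=0, X=0, U=1, Y=0, Z=3) weight 2/441
  (W=0, X=0, U=1, Y=1, Z=3) weight 1/441
  (W=0, X=0, U=1, Y=2, Z=3) weight 2/441
  (W=0, X=0, U=1, Y=3, Z=3) weight 2/441
  (W=0, X=1, U=1, Y=0, Z=2) weight 2/441
  (W=0, X=1, U=1, Y=0, Z=4) weight 2/441
  (W=0, X=1, U=1, Y=1, Z=2) weight 1/441
  (W=0, X=1, U=1, Y=1, Z=4) weight 1/441
  (W=0, X=2, U=1, Y=0, Z=3) weight 2/441
  (W=0, X=3, U=0, Y=0, Z=2) weight 1/756
  … 86 more
Group by X:
  weight(X=0) = 1/21
  weight(X=1) = 2/21
  weight(X=2) = 1/21
  weight(X=3) = 1/36
Total weight = 1/21 + 2/21 + 1/21 + 1/36 = 55/252
P(X=0 | obs) = 1/21 / 55/252 = 12/55
P(X=1 | obs) = 2/21 / 55/252 = 24/55
P(X=2 | obs) = 1/21 / 55/252 = 12/55
P(X=3 | obs) = 1/36 / 55/252 = 7/55

P(X = 2 | obs) = 12/55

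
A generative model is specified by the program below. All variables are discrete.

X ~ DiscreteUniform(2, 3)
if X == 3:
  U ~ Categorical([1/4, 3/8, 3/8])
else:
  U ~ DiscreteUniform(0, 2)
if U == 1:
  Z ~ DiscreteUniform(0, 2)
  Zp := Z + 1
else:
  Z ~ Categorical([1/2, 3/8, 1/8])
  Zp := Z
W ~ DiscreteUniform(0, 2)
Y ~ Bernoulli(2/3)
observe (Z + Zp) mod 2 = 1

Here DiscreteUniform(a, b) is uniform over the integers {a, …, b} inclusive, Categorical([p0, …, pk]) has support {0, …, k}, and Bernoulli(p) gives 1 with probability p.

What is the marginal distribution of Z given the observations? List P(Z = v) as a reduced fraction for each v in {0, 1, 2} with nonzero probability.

P(Z=0) = 1/3, P(Z=1) = 1/3, P(Z=2) = 1/3

Enumerate traces; 36 have nonzero weight after conditioning:
  (X=2, U=1, Z=0, W=0, Y=0) weight 1/162
  (X=2, U=1, Z=0, W=0, Y=1) weight 1/81
  (X=2, U=1, Z=0, W=1, Y=0) weight 1/162
  (X=2, U=1, Z=0, W=1, Y=1) weight 1/81
  (X=2, U=1, Z=0, W=2, Y=0) weight 1/162
  (X=2, U=1, Z=0, W=2, Y=1) weight 1/81
  (X=2, U=1, Z=1, W=0, Y=0) weight 1/162
  (X=2, U=1, Z=1, W=0, Y=1) weight 1/81
  (X=2, U=1, Z=2, W=0, Y=0) weight 1/162
  … 27 more
Group by Z:
  weight(Z=0) = 17/144
  weight(Z=1) = 17/144
  weight(Z=2) = 17/144
Total weight = 17/144 + 17/144 + 17/144 = 17/48
P(Z=0 | obs) = 17/144 / 17/48 = 1/3
P(Z=1 | obs) = 17/144 / 17/48 = 1/3
P(Z=2 | obs) = 17/144 / 17/48 = 1/3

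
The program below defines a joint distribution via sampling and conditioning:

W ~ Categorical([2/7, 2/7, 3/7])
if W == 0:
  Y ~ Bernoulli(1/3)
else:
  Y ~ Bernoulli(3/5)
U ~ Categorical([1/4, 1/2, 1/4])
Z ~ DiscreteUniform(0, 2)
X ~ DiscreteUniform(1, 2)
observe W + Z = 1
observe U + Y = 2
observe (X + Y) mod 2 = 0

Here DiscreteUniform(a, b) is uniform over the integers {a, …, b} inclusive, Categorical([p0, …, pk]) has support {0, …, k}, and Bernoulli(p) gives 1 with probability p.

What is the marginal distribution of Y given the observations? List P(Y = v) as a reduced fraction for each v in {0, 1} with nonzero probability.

P(Y=0) = 4/11, P(Y=1) = 7/11

Enumerate traces; 4 have nonzero weight after conditioning:
  (W=0, Y=0, U=2, Z=1, X=2) weight 1/126
  (W=0, Y=1, U=1, Z=1, X=1) weight 1/126
  (W=1, Y=0, U=2, Z=0, X=2) weight 1/210
  (W=1, Y=1, U=1, Z=0, X=1) weight 1/70
Group by Y:
  weight(Y=0) = 4/315
  weight(Y=1) = 1/45
Total weight = 4/315 + 1/45 = 11/315
P(Y=0 | obs) = 4/315 / 11/315 = 4/11
P(Y=1 | obs) = 1/45 / 11/315 = 7/11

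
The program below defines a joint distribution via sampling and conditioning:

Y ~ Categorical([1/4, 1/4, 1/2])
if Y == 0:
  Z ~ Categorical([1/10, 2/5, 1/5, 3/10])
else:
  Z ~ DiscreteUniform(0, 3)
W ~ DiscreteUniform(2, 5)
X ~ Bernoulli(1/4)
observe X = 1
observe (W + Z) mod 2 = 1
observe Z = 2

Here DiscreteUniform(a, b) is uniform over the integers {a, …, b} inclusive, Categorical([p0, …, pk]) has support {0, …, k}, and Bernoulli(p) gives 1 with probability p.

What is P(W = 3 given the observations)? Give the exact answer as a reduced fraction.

P(W = 3 | obs) = 1/2

Enumerate traces; 6 have nonzero weight after conditioning:
  (Y=0, Z=2, W=3, X=1) weight 1/320
  (Y=0, Z=2, W=5, X=1) weight 1/320
  (Y=1, Z=2, W=3, X=1) weight 1/256
  (Y=1, Z=2, W=5, X=1) weight 1/256
  (Y=2, Z=2, W=3, X=1) weight 1/128
  (Y=2, Z=2, W=5, X=1) weight 1/128
Group by W:
  weight(W=3) = 19/1280
  weight(W=5) = 19/1280
Total weight = 19/1280 + 19/1280 = 19/640
P(W=3 | obs) = 19/1280 / 19/640 = 1/2
P(W=5 | obs) = 19/1280 / 19/640 = 1/2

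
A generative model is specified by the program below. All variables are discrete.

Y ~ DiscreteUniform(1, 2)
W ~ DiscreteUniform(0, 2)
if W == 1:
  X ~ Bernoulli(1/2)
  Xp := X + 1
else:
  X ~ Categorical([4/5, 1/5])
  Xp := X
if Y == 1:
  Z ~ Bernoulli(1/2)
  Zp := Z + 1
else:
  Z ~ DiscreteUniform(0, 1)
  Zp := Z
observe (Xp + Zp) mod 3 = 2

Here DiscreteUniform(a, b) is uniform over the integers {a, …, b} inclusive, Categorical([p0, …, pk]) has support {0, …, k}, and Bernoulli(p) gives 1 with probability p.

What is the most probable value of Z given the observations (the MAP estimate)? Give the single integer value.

argmax_v P(Z = v | obs) = 1

Enumerate traces; 9 have nonzero weight after conditioning:
  (Y=1, W=0, X=0, Z=1) weight 1/15
  (Y=1, W=0, X=1, Z=0) weight 1/60
  (Y=1, W=1, X=0, Z=0) weight 1/24
  (Y=1, W=2, X=0, Z=1) weight 1/15
  (Y=1, W=2, X=1, Z=0) weight 1/60
  (Y=2, W=0, X=1, Z=1) weight 1/60
  (Y=2, W=1, X=0, Z=1) weight 1/24
  (Y=2, W=1, X=1, Z=0) weight 1/24
  … 1 more
Group by Z:
  weight(Z=0) = 7/60
  weight(Z=1) = 5/24
Total weight = 7/60 + 5/24 = 13/40
P(Z=0 | obs) = 7/60 / 13/40 = 14/39
P(Z=1 | obs) = 5/24 / 13/40 = 25/39
argmax = 1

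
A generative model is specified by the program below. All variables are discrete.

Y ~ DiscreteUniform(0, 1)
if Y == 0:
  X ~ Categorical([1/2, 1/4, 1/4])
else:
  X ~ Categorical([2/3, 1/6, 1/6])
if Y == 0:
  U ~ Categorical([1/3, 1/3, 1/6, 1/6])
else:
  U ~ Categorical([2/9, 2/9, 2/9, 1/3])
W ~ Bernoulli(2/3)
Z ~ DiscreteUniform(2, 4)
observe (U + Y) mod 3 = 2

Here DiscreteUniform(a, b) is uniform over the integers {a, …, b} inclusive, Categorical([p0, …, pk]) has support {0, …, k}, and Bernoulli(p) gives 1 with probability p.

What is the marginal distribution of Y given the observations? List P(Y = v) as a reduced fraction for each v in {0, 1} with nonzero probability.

Enumerate traces; 36 have nonzero weight after conditioning:
  (Y=0, X=0, U=2, W=0, Z=2) weight 1/216
  (Y=0, X=0, U=2, W=0, Z=3) weight 1/216
  (Y=0, X=0, U=2, W=0, Z=4) weight 1/216
  (Y=0, X=0, U=2, W=1, Z=2) weight 1/108
  (Y=0, X=0, U=2, W=1, Z=3) weight 1/108
  (Y=0, X=0, U=2, W=1, Z=4) weight 1/108
  (Y=0, X=1, U=2, W=0, Z=2) weight 1/432
  (Y=0, X=1, U=2, W=0, Z=3) weight 1/432
  (Y=1, X=0, U=1, W=0, Z=2) weight 2/243
  … 27 more
Group by Y:
  weight(Y=0) = 1/12
  weight(Y=1) = 1/9
Total weight = 1/12 + 1/9 = 7/36
P(Y=0 | obs) = 1/12 / 7/36 = 3/7
P(Y=1 | obs) = 1/9 / 7/36 = 4/7

P(Y=0) = 3/7, P(Y=1) = 4/7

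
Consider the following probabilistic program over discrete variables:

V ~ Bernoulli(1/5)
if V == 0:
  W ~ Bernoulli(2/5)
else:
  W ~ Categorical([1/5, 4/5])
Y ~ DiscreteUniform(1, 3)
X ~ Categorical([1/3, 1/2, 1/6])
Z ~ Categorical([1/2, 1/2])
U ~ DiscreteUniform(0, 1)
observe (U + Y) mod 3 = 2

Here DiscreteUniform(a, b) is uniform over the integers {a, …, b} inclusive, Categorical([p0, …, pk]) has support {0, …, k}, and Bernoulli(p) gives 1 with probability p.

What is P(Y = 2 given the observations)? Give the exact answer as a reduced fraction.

Enumerate traces; 48 have nonzero weight after conditioning:
  (V=0, W=0, Y=1, X=0, Z=0, U=1) weight 1/75
  (V=0, W=0, Y=1, X=0, Z=1, U=1) weight 1/75
  (V=0, W=0, Y=1, X=1, Z=0, U=1) weight 1/50
  (V=0, W=0, Y=1, X=1, Z=1, U=1) weight 1/50
  (V=0, W=0, Y=1, X=2, Z=0, U=1) weight 1/150
  (V=0, W=0, Y=1, X=2, Z=1, U=1) weight 1/150
  (V=0, W=0, Y=2, X=0, Z=0, U=0) weight 1/75
  (V=0, W=0, Y=2, X=0, Z=1, U=0) weight 1/75
  … 40 more
Group by Y:
  weight(Y=1) = 1/6
  weight(Y=2) = 1/6
Total weight = 1/6 + 1/6 = 1/3
P(Y=1 | obs) = 1/6 / 1/3 = 1/2
P(Y=2 | obs) = 1/6 / 1/3 = 1/2

P(Y = 2 | obs) = 1/2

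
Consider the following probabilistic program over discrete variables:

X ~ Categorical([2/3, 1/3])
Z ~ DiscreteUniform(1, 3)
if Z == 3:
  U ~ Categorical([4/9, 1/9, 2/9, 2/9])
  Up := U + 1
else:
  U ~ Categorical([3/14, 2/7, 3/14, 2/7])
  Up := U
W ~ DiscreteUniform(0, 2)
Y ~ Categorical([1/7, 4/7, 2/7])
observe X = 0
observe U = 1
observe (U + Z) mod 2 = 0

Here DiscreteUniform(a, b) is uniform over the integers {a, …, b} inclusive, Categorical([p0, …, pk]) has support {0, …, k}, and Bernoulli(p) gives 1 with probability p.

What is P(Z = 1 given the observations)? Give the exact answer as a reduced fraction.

P(Z = 1 | obs) = 18/25

Enumerate traces; 18 have nonzero weight after conditioning:
  (X=0, Z=1, U=1, W=0, Y=0) weight 4/1323
  (X=0, Z=1, U=1, W=0, Y=1) weight 16/1323
  (X=0, Z=1, U=1, W=0, Y=2) weight 8/1323
  (X=0, Z=1, U=1, W=1, Y=0) weight 4/1323
  (X=0, Z=1, U=1, W=1, Y=1) weight 16/1323
  (X=0, Z=1, U=1, W=1, Y=2) weight 8/1323
  (X=0, Z=1, U=1, W=2, Y=0) weight 4/1323
  (X=0, Z=1, U=1, W=2, Y=1) weight 16/1323
  (X=0, Z=3, U=1, W=0, Y=0) weight 2/1701
  … 9 more
Group by Z:
  weight(Z=1) = 4/63
  weight(Z=3) = 2/81
Total weight = 4/63 + 2/81 = 50/567
P(Z=1 | obs) = 4/63 / 50/567 = 18/25
P(Z=3 | obs) = 2/81 / 50/567 = 7/25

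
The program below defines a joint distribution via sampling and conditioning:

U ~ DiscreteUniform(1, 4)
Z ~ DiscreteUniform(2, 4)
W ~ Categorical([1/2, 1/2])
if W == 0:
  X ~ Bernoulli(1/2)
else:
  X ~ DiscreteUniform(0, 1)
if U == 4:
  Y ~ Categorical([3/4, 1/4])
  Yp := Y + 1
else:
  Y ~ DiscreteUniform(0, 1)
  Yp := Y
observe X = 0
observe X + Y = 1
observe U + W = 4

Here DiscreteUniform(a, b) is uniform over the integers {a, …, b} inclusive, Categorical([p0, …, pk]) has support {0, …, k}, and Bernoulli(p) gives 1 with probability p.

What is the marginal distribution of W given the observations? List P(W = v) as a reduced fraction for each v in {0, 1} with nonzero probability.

Enumerate traces; 6 have nonzero weight after conditioning:
  (U=3, Z=2, W=1, X=0, Y=1) weight 1/96
  (U=3, Z=3, W=1, X=0, Y=1) weight 1/96
  (U=3, Z=4, W=1, X=0, Y=1) weight 1/96
  (U=4, Z=2, W=0, X=0, Y=1) weight 1/192
  (U=4, Z=3, W=0, X=0, Y=1) weight 1/192
  (U=4, Z=4, W=0, X=0, Y=1) weight 1/192
Group by W:
  weight(W=0) = 1/64
  weight(W=1) = 1/32
Total weight = 1/64 + 1/32 = 3/64
P(W=0 | obs) = 1/64 / 3/64 = 1/3
P(W=1 | obs) = 1/32 / 3/64 = 2/3

P(W=0) = 1/3, P(W=1) = 2/3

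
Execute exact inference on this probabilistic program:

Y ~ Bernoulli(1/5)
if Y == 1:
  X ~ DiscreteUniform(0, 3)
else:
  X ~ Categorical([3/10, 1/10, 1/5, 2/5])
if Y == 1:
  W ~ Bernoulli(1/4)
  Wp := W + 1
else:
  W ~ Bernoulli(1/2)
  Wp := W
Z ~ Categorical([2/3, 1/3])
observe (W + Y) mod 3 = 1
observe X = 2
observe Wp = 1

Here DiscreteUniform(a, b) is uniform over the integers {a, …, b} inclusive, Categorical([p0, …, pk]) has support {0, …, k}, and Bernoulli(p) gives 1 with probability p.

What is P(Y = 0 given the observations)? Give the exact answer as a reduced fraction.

P(Y = 0 | obs) = 32/47

Enumerate traces; 4 have nonzero weight after conditioning:
  (Y=0, X=2, W=1, Z=0) weight 4/75
  (Y=0, X=2, W=1, Z=1) weight 2/75
  (Y=1, X=2, W=0, Z=0) weight 1/40
  (Y=1, X=2, W=0, Z=1) weight 1/80
Group by Y:
  weight(Y=0) = 2/25
  weight(Y=1) = 3/80
Total weight = 2/25 + 3/80 = 47/400
P(Y=0 | obs) = 2/25 / 47/400 = 32/47
P(Y=1 | obs) = 3/80 / 47/400 = 15/47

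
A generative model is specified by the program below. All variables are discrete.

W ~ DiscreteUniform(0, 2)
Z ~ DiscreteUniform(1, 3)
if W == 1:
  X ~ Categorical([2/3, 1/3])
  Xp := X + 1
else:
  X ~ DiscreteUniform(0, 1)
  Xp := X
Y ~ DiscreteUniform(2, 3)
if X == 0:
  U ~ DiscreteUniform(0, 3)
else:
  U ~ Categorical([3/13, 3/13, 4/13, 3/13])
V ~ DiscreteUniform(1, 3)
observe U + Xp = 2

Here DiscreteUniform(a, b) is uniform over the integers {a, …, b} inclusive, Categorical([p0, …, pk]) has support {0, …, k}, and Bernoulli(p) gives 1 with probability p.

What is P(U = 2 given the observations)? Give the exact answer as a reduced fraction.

Enumerate traces; 108 have nonzero weight after conditioning:
  (W=0, Z=1, X=0, Y=2, U=2, V=1) weight 1/432
  (W=0, Z=1, X=0, Y=2, U=2, V=2) weight 1/432
  (W=0, Z=1, X=0, Y=2, U=2, V=3) weight 1/432
  (W=0, Z=1, X=0, Y=3, U=2, V=1) weight 1/432
  (W=0, Z=1, X=0, Y=3, U=2, V=2) weight 1/432
  (W=0, Z=1, X=0, Y=3, U=2, V=3) weight 1/432
  (W=0, Z=1, X=1, Y=2, U=1, V=1) weight 1/468
  (W=0, Z=1, X=1, Y=2, U=1, V=2) weight 1/468
  (W=1, Z=1, X=1, Y=2, U=0, V=1) weight 1/702
  … 99 more
Group by U:
  weight(U=0) = 1/39
  weight(U=1) = 31/234
  weight(U=2) = 1/12
Total weight = 1/39 + 31/234 + 1/12 = 113/468
P(U=0 | obs) = 1/39 / 113/468 = 12/113
P(U=1 | obs) = 31/234 / 113/468 = 62/113
P(U=2 | obs) = 1/12 / 113/468 = 39/113

P(U = 2 | obs) = 39/113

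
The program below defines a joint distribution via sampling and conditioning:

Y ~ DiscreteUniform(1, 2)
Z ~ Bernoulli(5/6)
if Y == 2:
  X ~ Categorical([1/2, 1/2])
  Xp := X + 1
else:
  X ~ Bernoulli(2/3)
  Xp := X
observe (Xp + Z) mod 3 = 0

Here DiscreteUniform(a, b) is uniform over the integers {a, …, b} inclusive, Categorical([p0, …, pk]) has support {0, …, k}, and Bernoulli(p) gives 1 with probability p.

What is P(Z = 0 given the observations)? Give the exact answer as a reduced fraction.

Enumerate traces; 2 have nonzero weight after conditioning:
  (Y=1, Z=0, X=0) weight 1/36
  (Y=2, Z=1, X=1) weight 5/24
Group by Z:
  weight(Z=0) = 1/36
  weight(Z=1) = 5/24
Total weight = 1/36 + 5/24 = 17/72
P(Z=0 | obs) = 1/36 / 17/72 = 2/17
P(Z=1 | obs) = 5/24 / 17/72 = 15/17

P(Z = 0 | obs) = 2/17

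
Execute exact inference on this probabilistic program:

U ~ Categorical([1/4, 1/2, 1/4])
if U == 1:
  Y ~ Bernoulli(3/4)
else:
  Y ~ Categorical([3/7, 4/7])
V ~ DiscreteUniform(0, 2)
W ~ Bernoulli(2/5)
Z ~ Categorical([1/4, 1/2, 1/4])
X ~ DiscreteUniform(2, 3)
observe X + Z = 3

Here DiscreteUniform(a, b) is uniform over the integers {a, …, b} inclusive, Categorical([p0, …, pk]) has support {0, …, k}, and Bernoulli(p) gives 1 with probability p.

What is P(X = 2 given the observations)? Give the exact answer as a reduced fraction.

Enumerate traces; 72 have nonzero weight after conditioning:
  (U=0, Y=0, V=0, W=0, Z=0, X=3) weight 3/1120
  (U=0, Y=0, V=0, W=0, Z=1, X=2) weight 3/560
  (U=0, Y=0, V=0, W=1, Z=0, X=3) weight 1/560
  (U=0, Y=0, V=0, W=1, Z=1, X=2) weight 1/280
  (U=0, Y=0, V=1, W=0, Z=0, X=3) weight 3/1120
  (U=0, Y=0, V=1, W=0, Z=1, X=2) weight 3/560
  (U=0, Y=0, V=1, W=1, Z=0, X=3) weight 1/560
  (U=0, Y=0, V=1, W=1, Z=1, X=2) weight 1/280
  … 64 more
Group by X:
  weight(X=2) = 1/4
  weight(X=3) = 1/8
Total weight = 1/4 + 1/8 = 3/8
P(X=2 | obs) = 1/4 / 3/8 = 2/3
P(X=3 | obs) = 1/8 / 3/8 = 1/3

P(X = 2 | obs) = 2/3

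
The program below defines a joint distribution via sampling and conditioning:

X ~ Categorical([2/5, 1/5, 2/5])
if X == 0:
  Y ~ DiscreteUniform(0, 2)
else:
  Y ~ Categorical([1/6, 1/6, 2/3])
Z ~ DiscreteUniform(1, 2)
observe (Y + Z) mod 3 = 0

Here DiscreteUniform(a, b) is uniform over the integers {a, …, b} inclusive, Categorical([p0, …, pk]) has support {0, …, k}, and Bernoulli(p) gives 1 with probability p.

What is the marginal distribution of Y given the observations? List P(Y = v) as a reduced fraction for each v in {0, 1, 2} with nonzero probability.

P(Y=1) = 7/23, P(Y=2) = 16/23

Enumerate traces; 6 have nonzero weight after conditioning:
  (X=0, Y=1, Z=2) weight 1/15
  (X=0, Y=2, Z=1) weight 1/15
  (X=1, Y=1, Z=2) weight 1/60
  (X=1, Y=2, Z=1) weight 1/15
  (X=2, Y=1, Z=2) weight 1/30
  (X=2, Y=2, Z=1) weight 2/15
Group by Y:
  weight(Y=1) = 7/60
  weight(Y=2) = 4/15
Total weight = 7/60 + 4/15 = 23/60
P(Y=1 | obs) = 7/60 / 23/60 = 7/23
P(Y=2 | obs) = 4/15 / 23/60 = 16/23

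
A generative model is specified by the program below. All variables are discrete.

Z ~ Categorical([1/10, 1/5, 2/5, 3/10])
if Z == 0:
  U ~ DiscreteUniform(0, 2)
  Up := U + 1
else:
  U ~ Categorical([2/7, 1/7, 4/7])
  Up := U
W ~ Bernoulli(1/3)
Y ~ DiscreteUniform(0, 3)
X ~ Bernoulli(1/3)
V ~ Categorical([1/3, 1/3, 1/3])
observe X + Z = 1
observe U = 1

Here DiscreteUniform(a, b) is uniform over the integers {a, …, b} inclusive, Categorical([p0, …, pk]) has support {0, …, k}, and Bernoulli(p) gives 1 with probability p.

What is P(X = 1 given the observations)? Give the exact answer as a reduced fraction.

P(X = 1 | obs) = 7/19

Enumerate traces; 48 have nonzero weight after conditioning:
  (Z=0, U=1, W=0, Y=0, X=1, V=0) weight 1/1620
  (Z=0, U=1, W=0, Y=0, X=1, V=1) weight 1/1620
  (Z=0, U=1, W=0, Y=0, X=1, V=2) weight 1/1620
  (Z=0, U=1, W=0, Y=1, X=1, V=0) weight 1/1620
  (Z=0, U=1, W=0, Y=1, X=1, V=1) weight 1/1620
  (Z=0, U=1, W=0, Y=1, X=1, V=2) weight 1/1620
  (Z=0, U=1, W=0, Y=2, X=1, V=0) weight 1/1620
  (Z=0, U=1, W=0, Y=2, X=1, V=1) weight 1/1620
  (Z=1, U=1, W=0, Y=0, X=0, V=0) weight 1/945
  … 39 more
Group by X:
  weight(X=0) = 2/105
  weight(X=1) = 1/90
Total weight = 2/105 + 1/90 = 19/630
P(X=0 | obs) = 2/105 / 19/630 = 12/19
P(X=1 | obs) = 1/90 / 19/630 = 7/19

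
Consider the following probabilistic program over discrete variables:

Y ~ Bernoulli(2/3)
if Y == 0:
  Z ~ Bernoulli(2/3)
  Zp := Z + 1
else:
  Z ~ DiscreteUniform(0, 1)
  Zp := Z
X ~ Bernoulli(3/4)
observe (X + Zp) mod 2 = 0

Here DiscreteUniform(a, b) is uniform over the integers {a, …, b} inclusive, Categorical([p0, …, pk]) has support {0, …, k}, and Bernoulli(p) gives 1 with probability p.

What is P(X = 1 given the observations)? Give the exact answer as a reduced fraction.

P(X = 1 | obs) = 12/17

Enumerate traces; 4 have nonzero weight after conditioning:
  (Y=0, Z=0, X=1) weight 1/12
  (Y=0, Z=1, X=0) weight 1/18
  (Y=1, Z=0, X=0) weight 1/12
  (Y=1, Z=1, X=1) weight 1/4
Group by X:
  weight(X=0) = 5/36
  weight(X=1) = 1/3
Total weight = 5/36 + 1/3 = 17/36
P(X=0 | obs) = 5/36 / 17/36 = 5/17
P(X=1 | obs) = 1/3 / 17/36 = 12/17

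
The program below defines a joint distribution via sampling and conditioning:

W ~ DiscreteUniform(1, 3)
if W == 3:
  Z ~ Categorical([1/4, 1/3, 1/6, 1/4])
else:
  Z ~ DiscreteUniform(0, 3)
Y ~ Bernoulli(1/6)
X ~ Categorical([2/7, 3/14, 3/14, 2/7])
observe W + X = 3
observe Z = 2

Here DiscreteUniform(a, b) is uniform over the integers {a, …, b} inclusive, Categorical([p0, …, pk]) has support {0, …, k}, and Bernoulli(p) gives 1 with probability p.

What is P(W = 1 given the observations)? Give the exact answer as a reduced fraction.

Enumerate traces; 6 have nonzero weight after conditioning:
  (W=1, Z=2, Y=0, X=2) weight 5/336
  (W=1, Z=2, Y=1, X=2) weight 1/336
  (W=2, Z=2, Y=0, X=1) weight 5/336
  (W=2, Z=2, Y=1, X=1) weight 1/336
  (W=3, Z=2, Y=0, X=0) weight 5/378
  (W=3, Z=2, Y=1, X=0) weight 1/378
Group by W:
  weight(W=1) = 1/56
  weight(W=2) = 1/56
  weight(W=3) = 1/63
Total weight = 1/56 + 1/56 + 1/63 = 13/252
P(W=1 | obs) = 1/56 / 13/252 = 9/26
P(W=2 | obs) = 1/56 / 13/252 = 9/26
P(W=3 | obs) = 1/63 / 13/252 = 4/13

P(W = 1 | obs) = 9/26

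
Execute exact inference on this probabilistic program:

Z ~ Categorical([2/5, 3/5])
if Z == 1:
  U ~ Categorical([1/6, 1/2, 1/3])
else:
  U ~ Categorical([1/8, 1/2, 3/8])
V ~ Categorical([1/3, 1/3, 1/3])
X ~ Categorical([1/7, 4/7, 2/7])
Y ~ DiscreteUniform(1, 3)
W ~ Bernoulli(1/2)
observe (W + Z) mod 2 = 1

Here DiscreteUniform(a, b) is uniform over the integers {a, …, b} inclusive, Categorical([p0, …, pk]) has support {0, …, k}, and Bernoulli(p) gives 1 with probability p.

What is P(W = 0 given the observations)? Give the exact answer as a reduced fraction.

P(W = 0 | obs) = 3/5

Enumerate traces; 162 have nonzero weight after conditioning:
  (Z=0, U=0, V=0, X=0, Y=1, W=1) weight 1/2520
  (Z=0, U=0, V=0, X=0, Y=2, W=1) weight 1/2520
  (Z=0, U=0, V=0, X=0, Y=3, W=1) weight 1/2520
  (Z=0, U=0, V=0, X=1, Y=1, W=1) weight 1/630
  (Z=0, U=0, V=0, X=1, Y=2, W=1) weight 1/630
  (Z=0, U=0, V=0, X=1, Y=3, W=1) weight 1/630
  (Z=0, U=0, V=0, X=2, Y=1, W=1) weight 1/1260
  (Z=0, U=0, V=0, X=2, Y=2, W=1) weight 1/1260
  (Z=1, U=0, V=0, X=0, Y=1, W=0) weight 1/1260
  … 153 more
Group by W:
  weight(W=0) = 3/10
  weight(W=1) = 1/5
Total weight = 3/10 + 1/5 = 1/2
P(W=0 | obs) = 3/10 / 1/2 = 3/5
P(W=1 | obs) = 1/5 / 1/2 = 2/5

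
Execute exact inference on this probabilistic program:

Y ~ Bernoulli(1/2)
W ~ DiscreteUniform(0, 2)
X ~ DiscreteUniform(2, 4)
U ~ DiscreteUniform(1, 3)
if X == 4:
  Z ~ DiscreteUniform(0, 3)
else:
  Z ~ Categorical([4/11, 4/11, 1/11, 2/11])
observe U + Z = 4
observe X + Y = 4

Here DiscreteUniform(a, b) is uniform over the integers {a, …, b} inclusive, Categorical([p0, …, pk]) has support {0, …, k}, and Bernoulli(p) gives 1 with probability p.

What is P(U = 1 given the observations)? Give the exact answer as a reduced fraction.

P(U = 1 | obs) = 19/61

Enumerate traces; 18 have nonzero weight after conditioning:
  (Y=0, W=0, X=4, U=1, Z=3) weight 1/216
  (Y=0, W=0, X=4, U=2, Z=2) weight 1/216
  (Y=0, W=0, X=4, U=3, Z=1) weight 1/216
  (Y=0, W=1, X=4, U=1, Z=3) weight 1/216
  (Y=0, W=1, X=4, U=2, Z=2) weight 1/216
  (Y=0, W=1, X=4, U=3, Z=1) weight 1/216
  (Y=0, W=2, X=4, U=1, Z=3) weight 1/216
  (Y=0, W=2, X=4, U=2, Z=2) weight 1/216
  … 10 more
Group by U:
  weight(U=1) = 19/792
  weight(U=2) = 5/264
  weight(U=3) = 3/88
Total weight = 19/792 + 5/264 + 3/88 = 61/792
P(U=1 | obs) = 19/792 / 61/792 = 19/61
P(U=2 | obs) = 5/264 / 61/792 = 15/61
P(U=3 | obs) = 3/88 / 61/792 = 27/61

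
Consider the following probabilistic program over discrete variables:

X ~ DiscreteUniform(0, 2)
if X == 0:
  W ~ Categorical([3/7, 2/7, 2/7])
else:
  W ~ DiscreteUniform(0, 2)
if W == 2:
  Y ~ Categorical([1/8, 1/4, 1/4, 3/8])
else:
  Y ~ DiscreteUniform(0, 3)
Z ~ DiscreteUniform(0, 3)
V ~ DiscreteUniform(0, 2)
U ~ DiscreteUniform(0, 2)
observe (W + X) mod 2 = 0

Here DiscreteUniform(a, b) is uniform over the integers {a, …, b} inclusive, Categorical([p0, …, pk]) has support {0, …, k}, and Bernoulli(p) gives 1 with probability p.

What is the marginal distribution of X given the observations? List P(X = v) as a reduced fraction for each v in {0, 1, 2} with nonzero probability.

P(X=0) = 5/12, P(X=1) = 7/36, P(X=2) = 7/18

Enumerate traces; 720 have nonzero weight after conditioning:
  (X=0, W=0, Y=0, Z=0, V=0, U=0) weight 1/1008
  (X=0, W=0, Y=0, Z=0, V=0, U=1) weight 1/1008
  (X=0, W=0, Y=0, Z=0, V=0, U=2) weight 1/1008
  (X=0, W=0, Y=0, Z=0, V=1, U=0) weight 1/1008
  (X=0, W=0, Y=0, Z=0, V=1, U=1) weight 1/1008
  (X=0, W=0, Y=0, Z=0, V=1, U=2) weight 1/1008
  (X=0, W=0, Y=0, Z=0, V=2, U=0) weight 1/1008
  (X=0, W=0, Y=0, Z=0, V=2, U=1) weight 1/1008
  (X=1, W=1, Y=0, Z=0, V=0, U=0) weight 1/1296
  (X=2, W=0, Y=0, Z=0, V=0, U=0) weight 1/1296
  … 710 more
Group by X:
  weight(X=0) = 5/21
  weight(X=1) = 1/9
  weight(X=2) = 2/9
Total weight = 5/21 + 1/9 + 2/9 = 4/7
P(X=0 | obs) = 5/21 / 4/7 = 5/12
P(X=1 | obs) = 1/9 / 4/7 = 7/36
P(X=2 | obs) = 2/9 / 4/7 = 7/18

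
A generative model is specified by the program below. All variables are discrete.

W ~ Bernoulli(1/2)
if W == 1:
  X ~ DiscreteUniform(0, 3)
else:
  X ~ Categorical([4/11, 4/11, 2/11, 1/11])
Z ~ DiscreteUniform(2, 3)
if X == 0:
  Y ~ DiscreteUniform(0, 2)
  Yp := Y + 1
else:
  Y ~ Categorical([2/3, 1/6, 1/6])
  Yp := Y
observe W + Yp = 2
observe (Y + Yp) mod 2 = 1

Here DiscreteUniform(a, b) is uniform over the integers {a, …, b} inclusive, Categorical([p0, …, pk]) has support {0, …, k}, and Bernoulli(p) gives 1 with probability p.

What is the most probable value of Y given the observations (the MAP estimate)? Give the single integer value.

argmax_v P(Y = v | obs) = 1

Enumerate traces; 4 have nonzero weight after conditioning:
  (W=0, X=0, Z=2, Y=1) weight 1/33
  (W=0, X=0, Z=3, Y=1) weight 1/33
  (W=1, X=0, Z=2, Y=0) weight 1/48
  (W=1, X=0, Z=3, Y=0) weight 1/48
Group by Y:
  weight(Y=0) = 1/24
  weight(Y=1) = 2/33
Total weight = 1/24 + 2/33 = 9/88
P(Y=0 | obs) = 1/24 / 9/88 = 11/27
P(Y=1 | obs) = 2/33 / 9/88 = 16/27
argmax = 1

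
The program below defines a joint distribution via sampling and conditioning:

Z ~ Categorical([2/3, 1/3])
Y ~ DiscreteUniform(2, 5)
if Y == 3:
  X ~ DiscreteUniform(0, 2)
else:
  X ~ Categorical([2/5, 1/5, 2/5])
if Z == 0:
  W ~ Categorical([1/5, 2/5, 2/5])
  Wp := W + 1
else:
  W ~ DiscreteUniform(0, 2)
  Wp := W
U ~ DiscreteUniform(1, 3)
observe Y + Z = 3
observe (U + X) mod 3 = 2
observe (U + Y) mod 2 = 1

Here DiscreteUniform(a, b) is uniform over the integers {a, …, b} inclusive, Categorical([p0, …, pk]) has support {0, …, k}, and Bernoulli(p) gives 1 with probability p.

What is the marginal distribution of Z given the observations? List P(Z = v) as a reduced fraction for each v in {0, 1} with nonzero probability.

P(Z=0) = 10/19, P(Z=1) = 9/19

Enumerate traces; 9 have nonzero weight after conditioning:
  (Z=0, Y=3, X=0, W=0, U=2) weight 1/270
  (Z=0, Y=3, X=0, W=1, U=2) weight 1/135
  (Z=0, Y=3, X=0, W=2, U=2) weight 1/135
  (Z=1, Y=2, X=1, W=0, U=1) weight 1/540
  (Z=1, Y=2, X=1, W=1, U=1) weight 1/540
  (Z=1, Y=2, X=1, W=2, U=1) weight 1/540
  (Z=1, Y=2, X=2, W=0, U=3) weight 1/270
  (Z=1, Y=2, X=2, W=1, U=3) weight 1/270
  … 1 more
Group by Z:
  weight(Z=0) = 1/54
  weight(Z=1) = 1/60
Total weight = 1/54 + 1/60 = 19/540
P(Z=0 | obs) = 1/54 / 19/540 = 10/19
P(Z=1 | obs) = 1/60 / 19/540 = 9/19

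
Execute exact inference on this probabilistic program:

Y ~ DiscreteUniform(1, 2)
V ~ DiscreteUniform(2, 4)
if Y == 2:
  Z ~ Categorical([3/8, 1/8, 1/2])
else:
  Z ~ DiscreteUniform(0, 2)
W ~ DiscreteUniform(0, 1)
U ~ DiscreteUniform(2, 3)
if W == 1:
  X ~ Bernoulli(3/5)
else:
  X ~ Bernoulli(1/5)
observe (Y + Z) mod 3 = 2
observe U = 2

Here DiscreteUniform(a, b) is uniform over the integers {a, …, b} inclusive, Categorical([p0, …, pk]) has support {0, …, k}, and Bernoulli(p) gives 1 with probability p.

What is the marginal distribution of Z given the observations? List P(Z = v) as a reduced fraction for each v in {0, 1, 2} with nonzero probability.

Enumerate traces; 24 have nonzero weight after conditioning:
  (Y=1, V=2, Z=1, W=0, U=2, X=0) weight 1/90
  (Y=1, V=2, Z=1, W=0, U=2, X=1) weight 1/360
  (Y=1, V=2, Z=1, W=1, U=2, X=0) weight 1/180
  (Y=1, V=2, Z=1, W=1, U=2, X=1) weight 1/120
  (Y=1, V=3, Z=1, W=0, U=2, X=0) weight 1/90
  (Y=1, V=3, Z=1, W=0, U=2, X=1) weight 1/360
  (Y=1, V=3, Z=1, W=1, U=2, X=0) weight 1/180
  (Y=1, V=3, Z=1, W=1, U=2, X=1) weight 1/120
  (Y=2, V=2, Z=0, W=0, U=2, X=0) weight 1/80
  … 15 more
Group by Z:
  weight(Z=0) = 3/32
  weight(Z=1) = 1/12
Total weight = 3/32 + 1/12 = 17/96
P(Z=0 | obs) = 3/32 / 17/96 = 9/17
P(Z=1 | obs) = 1/12 / 17/96 = 8/17

P(Z=0) = 9/17, P(Z=1) = 8/17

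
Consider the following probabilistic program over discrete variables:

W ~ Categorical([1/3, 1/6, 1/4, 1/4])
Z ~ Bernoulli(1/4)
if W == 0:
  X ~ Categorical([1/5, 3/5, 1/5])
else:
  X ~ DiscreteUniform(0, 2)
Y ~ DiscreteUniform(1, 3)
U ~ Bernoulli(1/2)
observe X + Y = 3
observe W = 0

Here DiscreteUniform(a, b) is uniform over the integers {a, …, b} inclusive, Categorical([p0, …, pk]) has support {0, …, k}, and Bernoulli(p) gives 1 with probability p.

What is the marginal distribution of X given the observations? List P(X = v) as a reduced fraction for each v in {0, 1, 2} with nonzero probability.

Enumerate traces; 12 have nonzero weight after conditioning:
  (W=0, Z=0, X=0, Y=3, U=0) weight 1/120
  (W=0, Z=0, X=0, Y=3, U=1) weight 1/120
  (W=0, Z=0, X=1, Y=2, U=0) weight 1/40
  (W=0, Z=0, X=1, Y=2, U=1) weight 1/40
  (W=0, Z=0, X=2, Y=1, U=0) weight 1/120
  (W=0, Z=0, X=2, Y=1, U=1) weight 1/120
  (W=0, Z=1, X=0, Y=3, U=0) weight 1/360
  (W=0, Z=1, X=0, Y=3, U=1) weight 1/360
  … 4 more
Group by X:
  weight(X=0) = 1/45
  weight(X=1) = 1/15
  weight(X=2) = 1/45
Total weight = 1/45 + 1/15 + 1/45 = 1/9
P(X=0 | obs) = 1/45 / 1/9 = 1/5
P(X=1 | obs) = 1/15 / 1/9 = 3/5
P(X=2 | obs) = 1/45 / 1/9 = 1/5

P(X=0) = 1/5, P(X=1) = 3/5, P(X=2) = 1/5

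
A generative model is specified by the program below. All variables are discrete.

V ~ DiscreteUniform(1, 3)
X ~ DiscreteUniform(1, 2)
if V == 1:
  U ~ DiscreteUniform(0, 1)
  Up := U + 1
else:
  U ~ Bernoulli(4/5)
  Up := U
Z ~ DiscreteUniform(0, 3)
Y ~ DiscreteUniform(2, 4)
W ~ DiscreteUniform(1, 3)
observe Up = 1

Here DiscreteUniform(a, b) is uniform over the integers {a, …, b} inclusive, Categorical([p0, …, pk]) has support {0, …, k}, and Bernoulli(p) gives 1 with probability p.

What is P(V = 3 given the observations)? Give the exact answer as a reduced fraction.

Enumerate traces; 216 have nonzero weight after conditioning:
  (V=1, X=1, U=0, Z=0, Y=2, W=1) weight 1/432
  (V=1, X=1, U=0, Z=0, Y=2, W=2) weight 1/432
  (V=1, X=1, U=0, Z=0, Y=2, W=3) weight 1/432
  (V=1, X=1, U=0, Z=0, Y=3, W=1) weight 1/432
  (V=1, X=1, U=0, Z=0, Y=3, W=2) weight 1/432
  (V=1, X=1, U=0, Z=0, Y=3, W=3) weight 1/432
  (V=1, X=1, U=0, Z=0, Y=4, W=1) weight 1/432
  (V=1, X=1, U=0, Z=0, Y=4, W=2) weight 1/432
  (V=2, X=1, U=1, Z=0, Y=2, W=1) weight 1/270
  (V=3, X=1, U=1, Z=0, Y=2, W=1) weight 1/270
  … 206 more
Group by V:
  weight(V=1) = 1/6
  weight(V=2) = 4/15
  weight(V=3) = 4/15
Total weight = 1/6 + 4/15 + 4/15 = 7/10
P(V=1 | obs) = 1/6 / 7/10 = 5/21
P(V=2 | obs) = 4/15 / 7/10 = 8/21
P(V=3 | obs) = 4/15 / 7/10 = 8/21

P(V = 3 | obs) = 8/21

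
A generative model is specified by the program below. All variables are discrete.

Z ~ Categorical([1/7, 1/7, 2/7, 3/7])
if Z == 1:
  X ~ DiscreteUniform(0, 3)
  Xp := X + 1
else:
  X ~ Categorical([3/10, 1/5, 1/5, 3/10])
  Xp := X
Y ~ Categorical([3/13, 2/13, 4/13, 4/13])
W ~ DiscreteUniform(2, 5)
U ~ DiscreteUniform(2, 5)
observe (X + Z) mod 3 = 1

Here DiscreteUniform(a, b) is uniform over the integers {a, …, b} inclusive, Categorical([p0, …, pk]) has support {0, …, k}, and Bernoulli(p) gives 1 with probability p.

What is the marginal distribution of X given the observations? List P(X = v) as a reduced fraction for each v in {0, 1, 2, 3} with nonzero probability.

P(X=0) = 5/34, P(X=1) = 8/17, P(X=2) = 4/17, P(X=3) = 5/34

Enumerate traces; 320 have nonzero weight after conditioning:
  (Z=0, X=1, Y=0, W=2, U=2) weight 3/7280
  (Z=0, X=1, Y=0, W=2, U=3) weight 3/7280
  (Z=0, X=1, Y=0, W=2, U=4) weight 3/7280
  (Z=0, X=1, Y=0, W=2, U=5) weight 3/7280
  (Z=0, X=1, Y=0, W=3, U=2) weight 3/7280
  (Z=0, X=1, Y=0, W=3, U=3) weight 3/7280
  (Z=0, X=1, Y=0, W=3, U=4) weight 3/7280
  (Z=0, X=1, Y=0, W=3, U=5) weight 3/7280
  (Z=1, X=0, Y=0, W=2, U=2) weight 3/5824
  (Z=1, X=3, Y=0, W=2, U=2) weight 3/5824
  … 310 more
Group by X:
  weight(X=0) = 1/28
  weight(X=1) = 4/35
  weight(X=2) = 2/35
  weight(X=3) = 1/28
Total weight = 1/28 + 4/35 + 2/35 + 1/28 = 17/70
P(X=0 | obs) = 1/28 / 17/70 = 5/34
P(X=1 | obs) = 4/35 / 17/70 = 8/17
P(X=2 | obs) = 2/35 / 17/70 = 4/17
P(X=3 | obs) = 1/28 / 17/70 = 5/34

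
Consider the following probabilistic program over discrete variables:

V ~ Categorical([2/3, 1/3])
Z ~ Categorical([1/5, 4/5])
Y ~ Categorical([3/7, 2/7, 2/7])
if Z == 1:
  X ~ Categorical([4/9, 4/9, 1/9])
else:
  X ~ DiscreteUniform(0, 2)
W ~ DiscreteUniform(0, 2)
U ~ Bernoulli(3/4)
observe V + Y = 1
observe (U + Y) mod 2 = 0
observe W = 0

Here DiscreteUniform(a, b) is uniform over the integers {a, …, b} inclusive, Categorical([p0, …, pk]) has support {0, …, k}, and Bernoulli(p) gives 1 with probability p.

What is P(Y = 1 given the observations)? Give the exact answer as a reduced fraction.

Enumerate traces; 12 have nonzero weight after conditioning:
  (V=0, Z=0, Y=1, X=0, W=0, U=1) weight 1/315
  (V=0, Z=0, Y=1, X=1, W=0, U=1) weight 1/315
  (V=0, Z=0, Y=1, X=2, W=0, U=1) weight 1/315
  (V=0, Z=1, Y=1, X=0, W=0, U=1) weight 16/945
  (V=0, Z=1, Y=1, X=1, W=0, U=1) weight 16/945
  (V=0, Z=1, Y=1, X=2, W=0, U=1) weight 4/945
  (V=1, Z=0, Y=0, X=0, W=0, U=0) weight 1/1260
  (V=1, Z=0, Y=0, X=1, W=0, U=0) weight 1/1260
  … 4 more
Group by Y:
  weight(Y=0) = 1/84
  weight(Y=1) = 1/21
Total weight = 1/84 + 1/21 = 5/84
P(Y=0 | obs) = 1/84 / 5/84 = 1/5
P(Y=1 | obs) = 1/21 / 5/84 = 4/5

P(Y = 1 | obs) = 4/5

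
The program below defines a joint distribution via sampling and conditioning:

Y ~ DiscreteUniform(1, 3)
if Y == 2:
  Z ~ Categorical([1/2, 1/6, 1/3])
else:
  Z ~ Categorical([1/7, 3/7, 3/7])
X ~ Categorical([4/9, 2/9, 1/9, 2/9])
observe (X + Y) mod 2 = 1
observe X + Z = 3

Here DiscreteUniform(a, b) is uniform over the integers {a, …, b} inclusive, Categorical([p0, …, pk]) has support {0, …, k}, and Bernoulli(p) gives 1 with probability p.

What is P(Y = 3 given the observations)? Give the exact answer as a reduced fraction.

Enumerate traces; 4 have nonzero weight after conditioning:
  (Y=1, Z=1, X=2) weight 1/63
  (Y=2, Z=0, X=3) weight 1/27
  (Y=2, Z=2, X=1) weight 2/81
  (Y=3, Z=1, X=2) weight 1/63
Group by Y:
  weight(Y=1) = 1/63
  weight(Y=2) = 5/81
  weight(Y=3) = 1/63
Total weight = 1/63 + 5/81 + 1/63 = 53/567
P(Y=1 | obs) = 1/63 / 53/567 = 9/53
P(Y=2 | obs) = 5/81 / 53/567 = 35/53
P(Y=3 | obs) = 1/63 / 53/567 = 9/53

P(Y = 3 | obs) = 9/53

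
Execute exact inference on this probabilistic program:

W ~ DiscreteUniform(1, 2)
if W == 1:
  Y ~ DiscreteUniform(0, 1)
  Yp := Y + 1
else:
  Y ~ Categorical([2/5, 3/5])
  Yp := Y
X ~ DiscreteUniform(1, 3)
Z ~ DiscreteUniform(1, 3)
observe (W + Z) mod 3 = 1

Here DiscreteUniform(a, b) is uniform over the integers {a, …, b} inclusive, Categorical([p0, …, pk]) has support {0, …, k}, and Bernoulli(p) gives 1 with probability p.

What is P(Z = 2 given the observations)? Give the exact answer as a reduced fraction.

Enumerate traces; 12 have nonzero weight after conditioning:
  (W=1, Y=0, X=1, Z=3) weight 1/36
  (W=1, Y=0, X=2, Z=3) weight 1/36
  (W=1, Y=0, X=3, Z=3) weight 1/36
  (W=1, Y=1, X=1, Z=3) weight 1/36
  (W=1, Y=1, X=2, Z=3) weight 1/36
  (W=1, Y=1, X=3, Z=3) weight 1/36
  (W=2, Y=0, X=1, Z=2) weight 1/45
  (W=2, Y=0, X=2, Z=2) weight 1/45
  … 4 more
Group by Z:
  weight(Z=2) = 1/6
  weight(Z=3) = 1/6
Total weight = 1/6 + 1/6 = 1/3
P(Z=2 | obs) = 1/6 / 1/3 = 1/2
P(Z=3 | obs) = 1/6 / 1/3 = 1/2

P(Z = 2 | obs) = 1/2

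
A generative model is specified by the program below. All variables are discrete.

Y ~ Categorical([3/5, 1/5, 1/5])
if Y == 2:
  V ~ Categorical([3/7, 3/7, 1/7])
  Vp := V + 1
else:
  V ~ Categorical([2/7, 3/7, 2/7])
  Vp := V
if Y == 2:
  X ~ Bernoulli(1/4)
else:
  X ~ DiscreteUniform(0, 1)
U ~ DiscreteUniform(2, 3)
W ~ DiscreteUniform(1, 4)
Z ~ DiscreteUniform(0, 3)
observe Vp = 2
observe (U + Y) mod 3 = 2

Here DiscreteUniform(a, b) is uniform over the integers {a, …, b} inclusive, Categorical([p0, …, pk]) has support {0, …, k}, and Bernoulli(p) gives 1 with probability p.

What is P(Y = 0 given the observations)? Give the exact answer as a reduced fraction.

Enumerate traces; 64 have nonzero weight after conditioning:
  (Y=0, V=2, X=0, U=2, W=1, Z=0) weight 3/1120
  (Y=0, V=2, X=0, U=2, W=1, Z=1) weight 3/1120
  (Y=0, V=2, X=0, U=2, W=1, Z=2) weight 3/1120
  (Y=0, V=2, X=0, U=2, W=1, Z=3) weight 3/1120
  (Y=0, V=2, X=0, U=2, W=2, Z=0) weight 3/1120
  (Y=0, V=2, X=0, U=2, W=2, Z=1) weight 3/1120
  (Y=0, V=2, X=0, U=2, W=2, Z=2) weight 3/1120
  (Y=0, V=2, X=0, U=2, W=2, Z=3) weight 3/1120
  (Y=2, V=1, X=0, U=3, W=1, Z=0) weight 9/4480
  … 55 more
Group by Y:
  weight(Y=0) = 3/35
  weight(Y=2) = 3/70
Total weight = 3/35 + 3/70 = 9/70
P(Y=0 | obs) = 3/35 / 9/70 = 2/3
P(Y=2 | obs) = 3/70 / 9/70 = 1/3

P(Y = 0 | obs) = 2/3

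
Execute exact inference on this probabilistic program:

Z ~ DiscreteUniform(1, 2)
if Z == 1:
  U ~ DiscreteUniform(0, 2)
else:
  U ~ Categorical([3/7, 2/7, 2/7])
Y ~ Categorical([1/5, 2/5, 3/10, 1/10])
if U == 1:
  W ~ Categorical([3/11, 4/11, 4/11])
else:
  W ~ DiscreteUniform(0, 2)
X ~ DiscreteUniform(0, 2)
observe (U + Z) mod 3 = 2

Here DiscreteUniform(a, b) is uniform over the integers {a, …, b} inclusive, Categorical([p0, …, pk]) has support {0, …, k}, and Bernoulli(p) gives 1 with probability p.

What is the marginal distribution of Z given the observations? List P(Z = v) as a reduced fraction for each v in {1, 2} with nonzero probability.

Enumerate traces; 72 have nonzero weight after conditioning:
  (Z=1, U=1, Y=0, W=0, X=0) weight 1/330
  (Z=1, U=1, Y=0, W=0, X=1) weight 1/330
  (Z=1, U=1, Y=0, W=0, X=2) weight 1/330
  (Z=1, U=1, Y=0, W=1, X=0) weight 2/495
  (Z=1, U=1, Y=0, W=1, X=1) weight 2/495
  (Z=1, U=1, Y=0, W=1, X=2) weight 2/495
  (Z=1, U=1, Y=0, W=2, X=0) weight 2/495
  (Z=1, U=1, Y=0, W=2, X=1) weight 2/495
  (Z=2, U=0, Y=0, W=0, X=0) weight 1/210
  … 63 more
Group by Z:
  weight(Z=1) = 1/6
  weight(Z=2) = 3/14
Total weight = 1/6 + 3/14 = 8/21
P(Z=1 | obs) = 1/6 / 8/21 = 7/16
P(Z=2 | obs) = 3/14 / 8/21 = 9/16

P(Z=1) = 7/16, P(Z=2) = 9/16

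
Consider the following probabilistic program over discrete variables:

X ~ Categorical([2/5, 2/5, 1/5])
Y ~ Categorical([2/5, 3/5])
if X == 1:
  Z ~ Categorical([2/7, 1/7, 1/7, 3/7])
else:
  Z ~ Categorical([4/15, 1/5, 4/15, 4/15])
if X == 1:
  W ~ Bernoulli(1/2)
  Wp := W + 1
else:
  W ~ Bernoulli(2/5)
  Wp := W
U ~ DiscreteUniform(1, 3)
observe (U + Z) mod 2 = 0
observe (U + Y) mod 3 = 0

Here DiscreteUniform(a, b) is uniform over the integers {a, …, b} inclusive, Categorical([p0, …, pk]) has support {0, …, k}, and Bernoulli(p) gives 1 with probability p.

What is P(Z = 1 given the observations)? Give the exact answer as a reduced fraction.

P(Z = 1 | obs) = 31/218

Enumerate traces; 24 have nonzero weight after conditioning:
  (X=0, Y=0, Z=1, W=0, U=3) weight 4/625
  (X=0, Y=0, Z=1, W=1, U=3) weight 8/1875
  (X=0, Y=0, Z=3, W=0, U=3) weight 16/1875
  (X=0, Y=0, Z=3, W=1, U=3) weight 32/5625
  (X=0, Y=1, Z=0, W=0, U=2) weight 8/625
  (X=0, Y=1, Z=0, W=1, U=2) weight 16/1875
  (X=0, Y=1, Z=2, W=0, U=2) weight 8/625
  (X=0, Y=1, Z=2, W=1, U=2) weight 16/1875
  … 16 more
Group by Z:
  weight(Z=0) = 48/875
  weight(Z=1) = 62/2625
  weight(Z=2) = 38/875
  weight(Z=3) = 116/2625
Total weight = 48/875 + 62/2625 + 38/875 + 116/2625 = 436/2625
P(Z=0 | obs) = 48/875 / 436/2625 = 36/109
P(Z=1 | obs) = 62/2625 / 436/2625 = 31/218
P(Z=2 | obs) = 38/875 / 436/2625 = 57/218
P(Z=3 | obs) = 116/2625 / 436/2625 = 29/109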